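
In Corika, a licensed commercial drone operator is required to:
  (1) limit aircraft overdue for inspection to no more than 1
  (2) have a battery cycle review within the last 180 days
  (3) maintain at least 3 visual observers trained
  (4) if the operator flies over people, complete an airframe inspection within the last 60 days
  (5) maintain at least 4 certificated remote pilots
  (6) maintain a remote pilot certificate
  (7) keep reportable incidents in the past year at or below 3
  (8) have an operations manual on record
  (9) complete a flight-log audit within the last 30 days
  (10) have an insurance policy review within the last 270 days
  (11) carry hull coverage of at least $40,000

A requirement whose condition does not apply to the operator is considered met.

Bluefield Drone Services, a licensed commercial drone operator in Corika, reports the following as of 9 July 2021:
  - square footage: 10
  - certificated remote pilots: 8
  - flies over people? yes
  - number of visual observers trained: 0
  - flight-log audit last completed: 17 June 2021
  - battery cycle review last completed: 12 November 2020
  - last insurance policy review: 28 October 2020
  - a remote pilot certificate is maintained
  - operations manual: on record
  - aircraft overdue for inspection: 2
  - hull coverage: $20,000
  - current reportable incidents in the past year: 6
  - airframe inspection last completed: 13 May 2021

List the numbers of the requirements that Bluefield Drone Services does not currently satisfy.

1, 2, 3, 7, 11

1. aircraft overdue for inspection 2 > 1 → not met
2. battery cycle review 239 days ago vs limit 180 → not met
3. visual observers trained 0 < 3 → not met
4. condition 'flies over people' holds; airframe inspection 57 days ago vs limit 60 → met
5. certificated remote pilots 8 ≥ 4 → met
6. remote pilot certificate present → met
7. reportable incidents in the past year 6 > 3 → not met
8. operations manual present → met
9. flight-log audit 22 days ago vs limit 30 → met
10. insurance policy review 254 days ago vs limit 270 → met
11. hull coverage $20,000 < $40,000 → not met
Not met: 1, 2, 3, 7, 11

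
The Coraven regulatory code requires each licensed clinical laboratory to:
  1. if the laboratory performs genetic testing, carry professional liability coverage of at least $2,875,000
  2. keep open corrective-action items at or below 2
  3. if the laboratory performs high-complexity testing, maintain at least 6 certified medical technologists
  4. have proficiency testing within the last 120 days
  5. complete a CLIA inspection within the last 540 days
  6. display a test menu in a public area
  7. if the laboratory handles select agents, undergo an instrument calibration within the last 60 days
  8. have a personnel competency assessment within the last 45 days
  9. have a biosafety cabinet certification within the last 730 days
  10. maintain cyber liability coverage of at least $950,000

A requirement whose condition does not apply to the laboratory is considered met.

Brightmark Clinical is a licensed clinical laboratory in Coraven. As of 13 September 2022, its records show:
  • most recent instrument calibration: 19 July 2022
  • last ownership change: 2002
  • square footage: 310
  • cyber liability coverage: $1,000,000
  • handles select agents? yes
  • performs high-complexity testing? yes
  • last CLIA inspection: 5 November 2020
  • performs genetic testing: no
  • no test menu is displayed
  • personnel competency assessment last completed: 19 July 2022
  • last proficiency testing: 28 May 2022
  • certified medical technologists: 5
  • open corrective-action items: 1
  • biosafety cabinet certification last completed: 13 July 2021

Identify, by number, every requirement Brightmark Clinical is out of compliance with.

3, 5, 6, 8

1. condition 'performs genetic testing' does not hold → requirement n/a → met
2. open corrective-action items 1 ≤ 2 → met
3. condition 'performs high-complexity testing' holds; certified medical technologists 5 < 6 → not met
4. proficiency testing 108 days ago vs limit 120 → met
5. CLIA inspection 677 days ago vs limit 540 → not met
6. test menu absent → not met
7. condition 'handles select agents' holds; instrument calibration 56 days ago vs limit 60 → met
8. personnel competency assessment 56 days ago vs limit 45 → not met
9. biosafety cabinet certification 427 days ago vs limit 730 → met
10. cyber liability coverage $1,000,000 ≥ $950,000 → met
Not met: 3, 5, 6, 8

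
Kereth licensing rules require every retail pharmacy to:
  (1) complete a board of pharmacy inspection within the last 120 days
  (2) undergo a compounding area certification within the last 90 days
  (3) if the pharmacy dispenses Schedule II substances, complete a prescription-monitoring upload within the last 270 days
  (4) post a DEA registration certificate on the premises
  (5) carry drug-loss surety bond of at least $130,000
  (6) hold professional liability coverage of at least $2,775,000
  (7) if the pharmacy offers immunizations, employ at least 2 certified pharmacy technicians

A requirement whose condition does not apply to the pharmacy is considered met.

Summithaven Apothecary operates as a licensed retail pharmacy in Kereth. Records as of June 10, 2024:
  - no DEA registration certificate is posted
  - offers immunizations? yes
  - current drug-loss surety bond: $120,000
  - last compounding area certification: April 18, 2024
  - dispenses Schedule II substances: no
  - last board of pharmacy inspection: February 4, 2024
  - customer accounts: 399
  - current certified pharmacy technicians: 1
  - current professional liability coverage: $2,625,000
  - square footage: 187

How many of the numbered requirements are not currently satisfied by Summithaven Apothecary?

1. board of pharmacy inspection 127 days ago vs limit 120 → not met
2. compounding area certification 53 days ago vs limit 90 → met
3. condition 'dispenses Schedule II substances' does not hold → requirement n/a → met
4. DEA registration certificate absent → not met
5. drug-loss surety bond $120,000 < $130,000 → not met
6. professional liability coverage $2,625,000 < $2,775,000 → not met
7. condition 'offers immunizations' holds; certified pharmacy technicians 1 < 2 → not met
Not met: 5 of 7

5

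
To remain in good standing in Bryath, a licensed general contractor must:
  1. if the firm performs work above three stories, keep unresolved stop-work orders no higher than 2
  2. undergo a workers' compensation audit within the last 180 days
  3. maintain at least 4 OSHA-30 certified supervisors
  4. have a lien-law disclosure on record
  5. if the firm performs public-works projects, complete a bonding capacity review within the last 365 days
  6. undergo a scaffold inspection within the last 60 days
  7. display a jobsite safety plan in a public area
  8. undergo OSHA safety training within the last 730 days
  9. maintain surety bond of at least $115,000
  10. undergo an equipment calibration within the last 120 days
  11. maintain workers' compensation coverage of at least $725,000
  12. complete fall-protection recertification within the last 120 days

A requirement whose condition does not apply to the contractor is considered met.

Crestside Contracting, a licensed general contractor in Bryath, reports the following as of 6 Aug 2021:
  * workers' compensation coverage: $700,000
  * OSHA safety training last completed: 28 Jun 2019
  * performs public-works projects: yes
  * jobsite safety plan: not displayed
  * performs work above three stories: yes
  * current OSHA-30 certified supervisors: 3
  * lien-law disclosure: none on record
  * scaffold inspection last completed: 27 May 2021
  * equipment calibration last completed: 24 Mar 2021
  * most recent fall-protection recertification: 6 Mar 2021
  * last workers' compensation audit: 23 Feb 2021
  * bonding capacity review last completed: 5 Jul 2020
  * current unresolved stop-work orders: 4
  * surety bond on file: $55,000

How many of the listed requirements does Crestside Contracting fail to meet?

11

1. condition 'performs work above three stories' holds; unresolved stop-work orders 4 > 2 → not met
2. workers' compensation audit 164 days ago vs limit 180 → met
3. OSHA-30 certified supervisors 3 < 4 → not met
4. lien-law disclosure absent → not met
5. condition 'performs public-works projects' holds; bonding capacity review 397 days ago vs limit 365 → not met
6. scaffold inspection 71 days ago vs limit 60 → not met
7. jobsite safety plan absent → not met
8. OSHA safety training 770 days ago vs limit 730 → not met
9. surety bond $55,000 < $115,000 → not met
10. equipment calibration 135 days ago vs limit 120 → not met
11. workers' compensation coverage $700,000 < $725,000 → not met
12. fall-protection recertification 153 days ago vs limit 120 → not met
Not met: 11 of 12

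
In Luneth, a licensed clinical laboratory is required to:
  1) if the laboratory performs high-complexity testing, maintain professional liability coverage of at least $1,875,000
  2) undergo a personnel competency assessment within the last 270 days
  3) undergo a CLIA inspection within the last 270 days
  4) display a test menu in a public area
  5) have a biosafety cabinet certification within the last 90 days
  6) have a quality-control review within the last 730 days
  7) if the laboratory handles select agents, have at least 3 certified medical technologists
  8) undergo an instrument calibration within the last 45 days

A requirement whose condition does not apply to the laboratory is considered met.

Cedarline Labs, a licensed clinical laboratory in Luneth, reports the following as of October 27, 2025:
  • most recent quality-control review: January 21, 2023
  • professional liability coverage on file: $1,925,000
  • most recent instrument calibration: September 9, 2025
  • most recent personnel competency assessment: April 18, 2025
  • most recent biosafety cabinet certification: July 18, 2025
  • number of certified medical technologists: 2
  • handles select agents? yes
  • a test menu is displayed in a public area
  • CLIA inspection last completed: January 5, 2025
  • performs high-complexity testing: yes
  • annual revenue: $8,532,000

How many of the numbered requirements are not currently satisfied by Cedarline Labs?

1. condition 'performs high-complexity testing' holds; professional liability coverage $1,925,000 ≥ $1,875,000 → met
2. personnel competency assessment 192 days ago vs limit 270 → met
3. CLIA inspection 295 days ago vs limit 270 → not met
4. test menu present → met
5. biosafety cabinet certification 101 days ago vs limit 90 → not met
6. quality-control review 1010 days ago vs limit 730 → not met
7. condition 'handles select agents' holds; certified medical technologists 2 < 3 → not met
8. instrument calibration 48 days ago vs limit 45 → not met
Not met: 5 of 8

5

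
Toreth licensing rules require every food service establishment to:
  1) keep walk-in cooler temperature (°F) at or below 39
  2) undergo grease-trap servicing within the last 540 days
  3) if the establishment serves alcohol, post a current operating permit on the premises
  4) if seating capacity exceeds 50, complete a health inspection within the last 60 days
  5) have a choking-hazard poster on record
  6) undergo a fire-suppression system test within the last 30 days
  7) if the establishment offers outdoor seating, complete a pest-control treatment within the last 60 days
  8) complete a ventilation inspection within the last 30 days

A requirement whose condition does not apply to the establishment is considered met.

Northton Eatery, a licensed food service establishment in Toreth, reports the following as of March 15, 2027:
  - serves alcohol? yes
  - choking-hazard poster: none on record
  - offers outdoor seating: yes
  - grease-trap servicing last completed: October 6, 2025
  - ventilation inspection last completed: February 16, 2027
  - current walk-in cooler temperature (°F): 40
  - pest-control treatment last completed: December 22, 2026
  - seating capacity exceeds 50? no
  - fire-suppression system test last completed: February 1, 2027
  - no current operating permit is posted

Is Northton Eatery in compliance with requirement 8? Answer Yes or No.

Yes

8. ventilation inspection 27 days ago vs limit 30 → met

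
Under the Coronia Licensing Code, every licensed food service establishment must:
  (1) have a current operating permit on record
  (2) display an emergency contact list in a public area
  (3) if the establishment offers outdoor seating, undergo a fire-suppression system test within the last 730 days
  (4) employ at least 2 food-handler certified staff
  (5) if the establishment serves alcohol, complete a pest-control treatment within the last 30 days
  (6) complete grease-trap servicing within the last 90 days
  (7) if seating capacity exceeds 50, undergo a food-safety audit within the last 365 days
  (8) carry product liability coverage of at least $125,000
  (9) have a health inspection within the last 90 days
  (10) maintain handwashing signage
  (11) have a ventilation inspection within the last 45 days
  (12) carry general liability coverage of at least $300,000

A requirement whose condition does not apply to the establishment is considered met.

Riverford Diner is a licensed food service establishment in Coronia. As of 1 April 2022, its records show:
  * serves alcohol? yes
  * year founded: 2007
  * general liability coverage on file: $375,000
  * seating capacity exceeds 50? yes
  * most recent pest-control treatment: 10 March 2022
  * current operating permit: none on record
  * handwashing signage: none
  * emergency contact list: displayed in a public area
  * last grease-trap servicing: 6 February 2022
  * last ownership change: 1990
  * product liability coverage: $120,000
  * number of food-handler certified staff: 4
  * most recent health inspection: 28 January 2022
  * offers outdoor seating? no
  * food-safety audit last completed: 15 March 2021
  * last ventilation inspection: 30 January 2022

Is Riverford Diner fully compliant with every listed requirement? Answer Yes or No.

No

1. current operating permit absent → not met
2. emergency contact list present → met
3. condition 'offers outdoor seating' does not hold → requirement n/a → met
4. food-handler certified staff 4 ≥ 2 → met
5. condition 'serves alcohol' holds; pest-control treatment 22 days ago vs limit 30 → met
6. grease-trap servicing 54 days ago vs limit 90 → met
7. condition 'seating capacity exceeds 50' holds; food-safety audit 382 days ago vs limit 365 → not met
8. product liability coverage $120,000 < $125,000 → not met
9. health inspection 63 days ago vs limit 90 → met
10. handwashing signage absent → not met
11. ventilation inspection 61 days ago vs limit 45 → not met
12. general liability coverage $375,000 ≥ $300,000 → met
Not met: 1, 7, 8, 10, 11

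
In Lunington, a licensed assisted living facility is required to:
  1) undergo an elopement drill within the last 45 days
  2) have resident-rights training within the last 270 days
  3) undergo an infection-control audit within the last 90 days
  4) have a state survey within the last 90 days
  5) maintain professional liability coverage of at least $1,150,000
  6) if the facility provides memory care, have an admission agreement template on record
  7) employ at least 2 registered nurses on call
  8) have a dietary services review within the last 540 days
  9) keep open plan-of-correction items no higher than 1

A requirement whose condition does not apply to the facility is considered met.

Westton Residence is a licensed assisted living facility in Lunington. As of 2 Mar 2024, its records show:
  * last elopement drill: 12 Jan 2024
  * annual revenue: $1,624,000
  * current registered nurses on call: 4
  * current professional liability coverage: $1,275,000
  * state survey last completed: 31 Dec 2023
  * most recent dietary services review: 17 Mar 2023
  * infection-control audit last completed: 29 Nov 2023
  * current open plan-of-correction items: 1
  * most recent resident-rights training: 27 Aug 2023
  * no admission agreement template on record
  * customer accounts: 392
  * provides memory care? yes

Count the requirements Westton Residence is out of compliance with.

3

1. elopement drill 50 days ago vs limit 45 → not met
2. resident-rights training 188 days ago vs limit 270 → met
3. infection-control audit 94 days ago vs limit 90 → not met
4. state survey 62 days ago vs limit 90 → met
5. professional liability coverage $1,275,000 ≥ $1,150,000 → met
6. condition 'provides memory care' holds; admission agreement template absent → not met
7. registered nurses on call 4 ≥ 2 → met
8. dietary services review 351 days ago vs limit 540 → met
9. open plan-of-correction items 1 ≤ 1 → met
Not met: 3 of 9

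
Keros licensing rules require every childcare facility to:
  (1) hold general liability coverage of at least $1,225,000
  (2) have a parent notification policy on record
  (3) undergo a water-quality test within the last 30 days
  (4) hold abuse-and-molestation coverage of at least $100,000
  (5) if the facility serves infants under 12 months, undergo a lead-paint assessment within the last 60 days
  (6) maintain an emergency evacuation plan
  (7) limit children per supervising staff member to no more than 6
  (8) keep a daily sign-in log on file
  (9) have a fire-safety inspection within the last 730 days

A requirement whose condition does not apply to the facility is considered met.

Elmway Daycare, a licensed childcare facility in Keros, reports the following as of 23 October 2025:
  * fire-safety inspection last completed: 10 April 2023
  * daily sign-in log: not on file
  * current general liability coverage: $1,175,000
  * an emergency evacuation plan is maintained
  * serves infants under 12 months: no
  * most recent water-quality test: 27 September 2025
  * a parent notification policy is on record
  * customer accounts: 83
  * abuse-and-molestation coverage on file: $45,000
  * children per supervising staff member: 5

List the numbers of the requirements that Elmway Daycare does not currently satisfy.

1. general liability coverage $1,175,000 < $1,225,000 → not met
2. parent notification policy present → met
3. water-quality test 26 days ago vs limit 30 → met
4. abuse-and-molestation coverage $45,000 < $100,000 → not met
5. condition 'serves infants under 12 months' does not hold → requirement n/a → met
6. emergency evacuation plan present → met
7. children per supervising staff member 5 ≤ 6 → met
8. daily sign-in log absent → not met
9. fire-safety inspection 927 days ago vs limit 730 → not met
Not met: 1, 4, 8, 9

1, 4, 8, 9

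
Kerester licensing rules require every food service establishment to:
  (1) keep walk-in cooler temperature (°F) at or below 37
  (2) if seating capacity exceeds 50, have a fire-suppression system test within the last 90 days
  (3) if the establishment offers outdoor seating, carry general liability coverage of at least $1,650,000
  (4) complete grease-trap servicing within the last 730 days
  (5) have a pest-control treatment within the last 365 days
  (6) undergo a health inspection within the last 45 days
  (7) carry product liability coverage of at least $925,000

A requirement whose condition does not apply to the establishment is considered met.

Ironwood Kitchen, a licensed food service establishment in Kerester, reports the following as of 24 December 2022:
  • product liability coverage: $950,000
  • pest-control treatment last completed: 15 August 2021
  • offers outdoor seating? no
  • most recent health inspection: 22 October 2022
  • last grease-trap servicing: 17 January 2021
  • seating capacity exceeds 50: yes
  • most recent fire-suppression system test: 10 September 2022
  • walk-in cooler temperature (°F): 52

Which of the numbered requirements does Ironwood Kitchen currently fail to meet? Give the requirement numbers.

1, 2, 5, 6

1. walk-in cooler temperature (°F) 52 > 37 → not met
2. condition 'seating capacity exceeds 50' holds; fire-suppression system test 105 days ago vs limit 90 → not met
3. condition 'offers outdoor seating' does not hold → requirement n/a → met
4. grease-trap servicing 706 days ago vs limit 730 → met
5. pest-control treatment 496 days ago vs limit 365 → not met
6. health inspection 63 days ago vs limit 45 → not met
7. product liability coverage $950,000 ≥ $925,000 → met
Not met: 1, 2, 5, 6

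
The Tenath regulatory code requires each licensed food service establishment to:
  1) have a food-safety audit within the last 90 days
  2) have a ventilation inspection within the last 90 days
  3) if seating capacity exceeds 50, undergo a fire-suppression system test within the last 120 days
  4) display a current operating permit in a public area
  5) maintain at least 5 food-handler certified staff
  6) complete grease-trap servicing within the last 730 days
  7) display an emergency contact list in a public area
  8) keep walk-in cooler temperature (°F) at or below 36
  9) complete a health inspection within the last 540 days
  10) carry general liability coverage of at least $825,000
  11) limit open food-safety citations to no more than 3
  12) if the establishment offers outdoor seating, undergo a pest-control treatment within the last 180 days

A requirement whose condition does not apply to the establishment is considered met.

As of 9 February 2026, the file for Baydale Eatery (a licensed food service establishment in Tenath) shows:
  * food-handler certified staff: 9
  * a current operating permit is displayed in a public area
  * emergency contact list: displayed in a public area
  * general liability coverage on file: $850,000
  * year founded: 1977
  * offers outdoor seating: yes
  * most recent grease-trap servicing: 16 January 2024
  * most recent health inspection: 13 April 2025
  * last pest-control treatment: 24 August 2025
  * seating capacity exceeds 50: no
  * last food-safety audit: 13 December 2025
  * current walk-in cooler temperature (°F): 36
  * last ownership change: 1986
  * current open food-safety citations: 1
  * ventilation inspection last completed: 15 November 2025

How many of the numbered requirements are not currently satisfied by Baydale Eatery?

1. food-safety audit 58 days ago vs limit 90 → met
2. ventilation inspection 86 days ago vs limit 90 → met
3. condition 'seating capacity exceeds 50' does not hold → requirement n/a → met
4. current operating permit present → met
5. food-handler certified staff 9 ≥ 5 → met
6. grease-trap servicing 755 days ago vs limit 730 → not met
7. emergency contact list present → met
8. walk-in cooler temperature (°F) 36 ≤ 36 → met
9. health inspection 302 days ago vs limit 540 → met
10. general liability coverage $850,000 ≥ $825,000 → met
11. open food-safety citations 1 ≤ 3 → met
12. condition 'offers outdoor seating' holds; pest-control treatment 169 days ago vs limit 180 → met
Not met: 1 of 12

1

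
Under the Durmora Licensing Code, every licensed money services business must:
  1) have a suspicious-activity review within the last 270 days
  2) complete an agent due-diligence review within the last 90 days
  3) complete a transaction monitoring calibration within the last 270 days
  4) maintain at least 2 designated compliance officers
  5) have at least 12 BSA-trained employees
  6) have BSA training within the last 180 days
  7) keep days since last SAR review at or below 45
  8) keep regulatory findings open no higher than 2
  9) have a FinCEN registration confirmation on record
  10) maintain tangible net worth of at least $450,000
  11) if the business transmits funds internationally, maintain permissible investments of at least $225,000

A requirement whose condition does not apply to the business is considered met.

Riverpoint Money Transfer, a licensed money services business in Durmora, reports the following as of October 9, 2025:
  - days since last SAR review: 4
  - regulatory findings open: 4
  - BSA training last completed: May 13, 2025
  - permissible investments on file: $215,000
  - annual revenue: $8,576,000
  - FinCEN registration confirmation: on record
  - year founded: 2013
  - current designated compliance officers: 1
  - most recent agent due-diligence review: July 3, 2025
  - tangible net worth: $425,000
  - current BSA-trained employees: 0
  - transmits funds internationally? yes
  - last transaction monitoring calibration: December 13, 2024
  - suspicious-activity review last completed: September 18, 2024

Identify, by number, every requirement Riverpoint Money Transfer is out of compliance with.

1, 2, 3, 4, 5, 8, 10, 11

1. suspicious-activity review 386 days ago vs limit 270 → not met
2. agent due-diligence review 98 days ago vs limit 90 → not met
3. transaction monitoring calibration 300 days ago vs limit 270 → not met
4. designated compliance officers 1 < 2 → not met
5. BSA-trained employees 0 < 12 → not met
6. BSA training 149 days ago vs limit 180 → met
7. days since last SAR review 4 ≤ 45 → met
8. regulatory findings open 4 > 2 → not met
9. FinCEN registration confirmation present → met
10. tangible net worth $425,000 < $450,000 → not met
11. condition 'transmits funds internationally' holds; permissible investments $215,000 < $225,000 → not met
Not met: 1, 2, 3, 4, 5, 8, 10, 11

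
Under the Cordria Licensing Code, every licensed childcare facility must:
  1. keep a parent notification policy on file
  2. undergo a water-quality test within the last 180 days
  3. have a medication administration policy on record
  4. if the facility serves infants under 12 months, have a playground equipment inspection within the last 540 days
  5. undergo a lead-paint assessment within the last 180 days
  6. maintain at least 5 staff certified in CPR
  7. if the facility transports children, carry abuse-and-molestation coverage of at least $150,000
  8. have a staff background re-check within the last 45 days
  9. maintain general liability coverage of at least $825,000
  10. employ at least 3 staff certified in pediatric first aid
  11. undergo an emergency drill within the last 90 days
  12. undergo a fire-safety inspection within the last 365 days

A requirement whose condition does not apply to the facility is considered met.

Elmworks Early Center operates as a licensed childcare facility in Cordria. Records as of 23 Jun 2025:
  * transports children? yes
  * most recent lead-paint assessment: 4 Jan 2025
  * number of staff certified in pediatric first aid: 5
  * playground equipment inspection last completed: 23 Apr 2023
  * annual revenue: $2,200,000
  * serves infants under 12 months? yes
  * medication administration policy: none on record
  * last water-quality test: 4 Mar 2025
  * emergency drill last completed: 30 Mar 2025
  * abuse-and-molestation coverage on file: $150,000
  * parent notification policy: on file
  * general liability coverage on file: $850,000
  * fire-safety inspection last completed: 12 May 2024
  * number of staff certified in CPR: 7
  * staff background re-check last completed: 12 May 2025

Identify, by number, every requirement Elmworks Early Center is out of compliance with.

3, 4, 12

1. parent notification policy present → met
2. water-quality test 111 days ago vs limit 180 → met
3. medication administration policy absent → not met
4. condition 'serves infants under 12 months' holds; playground equipment inspection 792 days ago vs limit 540 → not met
5. lead-paint assessment 170 days ago vs limit 180 → met
6. staff certified in CPR 7 ≥ 5 → met
7. condition 'transports children' holds; abuse-and-molestation coverage $150,000 ≥ $150,000 → met
8. staff background re-check 42 days ago vs limit 45 → met
9. general liability coverage $850,000 ≥ $825,000 → met
10. staff certified in pediatric first aid 5 ≥ 3 → met
11. emergency drill 85 days ago vs limit 90 → met
12. fire-safety inspection 407 days ago vs limit 365 → not met
Not met: 3, 4, 12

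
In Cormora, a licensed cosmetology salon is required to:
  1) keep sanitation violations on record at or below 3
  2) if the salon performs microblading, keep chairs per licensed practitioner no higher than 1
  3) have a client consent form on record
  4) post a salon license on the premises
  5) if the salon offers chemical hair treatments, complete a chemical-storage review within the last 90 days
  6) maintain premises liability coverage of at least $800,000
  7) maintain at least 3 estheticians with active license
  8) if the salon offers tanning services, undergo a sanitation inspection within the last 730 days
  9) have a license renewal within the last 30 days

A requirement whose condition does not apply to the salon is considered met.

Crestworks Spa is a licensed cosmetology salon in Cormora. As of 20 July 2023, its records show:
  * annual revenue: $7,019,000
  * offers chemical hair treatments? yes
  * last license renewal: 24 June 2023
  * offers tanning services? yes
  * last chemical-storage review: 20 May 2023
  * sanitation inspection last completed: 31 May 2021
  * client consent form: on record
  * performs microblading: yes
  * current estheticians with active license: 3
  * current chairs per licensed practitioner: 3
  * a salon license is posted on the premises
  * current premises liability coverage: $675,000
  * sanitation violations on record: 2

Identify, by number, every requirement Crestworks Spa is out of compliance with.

1. sanitation violations on record 2 ≤ 3 → met
2. condition 'performs microblading' holds; chairs per licensed practitioner 3 > 1 → not met
3. client consent form present → met
4. salon license present → met
5. condition 'offers chemical hair treatments' holds; chemical-storage review 61 days ago vs limit 90 → met
6. premises liability coverage $675,000 < $800,000 → not met
7. estheticians with active license 3 ≥ 3 → met
8. condition 'offers tanning services' holds; sanitation inspection 780 days ago vs limit 730 → not met
9. license renewal 26 days ago vs limit 30 → met
Not met: 2, 6, 8

2, 6, 8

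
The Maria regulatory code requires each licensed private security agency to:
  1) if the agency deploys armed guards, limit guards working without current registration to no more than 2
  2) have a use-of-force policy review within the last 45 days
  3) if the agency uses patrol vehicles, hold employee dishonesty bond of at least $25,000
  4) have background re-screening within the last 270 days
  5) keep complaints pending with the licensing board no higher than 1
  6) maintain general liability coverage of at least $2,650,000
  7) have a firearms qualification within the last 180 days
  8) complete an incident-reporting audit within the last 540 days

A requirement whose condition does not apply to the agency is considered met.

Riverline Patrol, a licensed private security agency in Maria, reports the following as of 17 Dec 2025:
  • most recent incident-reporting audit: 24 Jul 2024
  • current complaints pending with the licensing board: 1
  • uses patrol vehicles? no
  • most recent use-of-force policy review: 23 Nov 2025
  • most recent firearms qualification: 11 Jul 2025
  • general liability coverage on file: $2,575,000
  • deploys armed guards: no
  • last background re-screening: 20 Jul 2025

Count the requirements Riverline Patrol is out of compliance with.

1. condition 'deploys armed guards' does not hold → requirement n/a → met
2. use-of-force policy review 24 days ago vs limit 45 → met
3. condition 'uses patrol vehicles' does not hold → requirement n/a → met
4. background re-screening 150 days ago vs limit 270 → met
5. complaints pending with the licensing board 1 ≤ 1 → met
6. general liability coverage $2,575,000 < $2,650,000 → not met
7. firearms qualification 159 days ago vs limit 180 → met
8. incident-reporting audit 511 days ago vs limit 540 → met
Not met: 1 of 8

1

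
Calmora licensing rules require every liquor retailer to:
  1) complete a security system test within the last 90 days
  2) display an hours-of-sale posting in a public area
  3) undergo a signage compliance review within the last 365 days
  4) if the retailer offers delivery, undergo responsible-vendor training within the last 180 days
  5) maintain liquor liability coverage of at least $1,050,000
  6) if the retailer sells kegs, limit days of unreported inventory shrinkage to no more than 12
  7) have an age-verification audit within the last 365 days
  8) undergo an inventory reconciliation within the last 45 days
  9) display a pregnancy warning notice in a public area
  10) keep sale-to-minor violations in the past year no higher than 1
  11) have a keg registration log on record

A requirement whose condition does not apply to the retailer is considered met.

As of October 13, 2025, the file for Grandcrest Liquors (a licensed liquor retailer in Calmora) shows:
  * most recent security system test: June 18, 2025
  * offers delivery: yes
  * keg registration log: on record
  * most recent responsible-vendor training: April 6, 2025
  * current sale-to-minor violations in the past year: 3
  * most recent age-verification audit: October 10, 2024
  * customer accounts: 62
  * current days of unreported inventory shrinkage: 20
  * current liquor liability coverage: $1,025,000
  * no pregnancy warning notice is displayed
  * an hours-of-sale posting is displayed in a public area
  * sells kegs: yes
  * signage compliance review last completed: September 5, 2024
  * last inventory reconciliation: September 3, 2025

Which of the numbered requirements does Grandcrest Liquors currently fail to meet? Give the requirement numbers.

1, 3, 4, 5, 6, 7, 9, 10

1. security system test 117 days ago vs limit 90 → not met
2. hours-of-sale posting present → met
3. signage compliance review 403 days ago vs limit 365 → not met
4. condition 'offers delivery' holds; responsible-vendor training 190 days ago vs limit 180 → not met
5. liquor liability coverage $1,025,000 < $1,050,000 → not met
6. condition 'sells kegs' holds; days of unreported inventory shrinkage 20 > 12 → not met
7. age-verification audit 368 days ago vs limit 365 → not met
8. inventory reconciliation 40 days ago vs limit 45 → met
9. pregnancy warning notice absent → not met
10. sale-to-minor violations in the past year 3 > 1 → not met
11. keg registration log present → met
Not met: 1, 3, 4, 5, 6, 7, 9, 10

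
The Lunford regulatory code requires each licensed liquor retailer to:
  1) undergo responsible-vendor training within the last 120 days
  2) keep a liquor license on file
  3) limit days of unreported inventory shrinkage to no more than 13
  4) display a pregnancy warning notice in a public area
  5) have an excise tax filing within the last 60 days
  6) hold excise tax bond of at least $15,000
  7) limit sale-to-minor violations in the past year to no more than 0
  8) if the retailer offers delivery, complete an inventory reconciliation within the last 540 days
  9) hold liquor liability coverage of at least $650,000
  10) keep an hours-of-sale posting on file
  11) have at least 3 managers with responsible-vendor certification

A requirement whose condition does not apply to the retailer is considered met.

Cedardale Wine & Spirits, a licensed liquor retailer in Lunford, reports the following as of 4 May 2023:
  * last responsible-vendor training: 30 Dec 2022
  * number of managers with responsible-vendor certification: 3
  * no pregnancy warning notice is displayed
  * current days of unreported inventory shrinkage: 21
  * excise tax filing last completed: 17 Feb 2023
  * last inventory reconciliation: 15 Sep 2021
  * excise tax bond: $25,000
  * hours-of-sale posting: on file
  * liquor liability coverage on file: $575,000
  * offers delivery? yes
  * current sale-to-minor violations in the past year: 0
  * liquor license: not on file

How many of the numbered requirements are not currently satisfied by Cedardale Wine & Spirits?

1. responsible-vendor training 125 days ago vs limit 120 → not met
2. liquor license absent → not met
3. days of unreported inventory shrinkage 21 > 13 → not met
4. pregnancy warning notice absent → not met
5. excise tax filing 76 days ago vs limit 60 → not met
6. excise tax bond $25,000 ≥ $15,000 → met
7. sale-to-minor violations in the past year 0 ≤ 0 → met
8. condition 'offers delivery' holds; inventory reconciliation 596 days ago vs limit 540 → not met
9. liquor liability coverage $575,000 < $650,000 → not met
10. hours-of-sale posting present → met
11. managers with responsible-vendor certification 3 ≥ 3 → met
Not met: 7 of 11

7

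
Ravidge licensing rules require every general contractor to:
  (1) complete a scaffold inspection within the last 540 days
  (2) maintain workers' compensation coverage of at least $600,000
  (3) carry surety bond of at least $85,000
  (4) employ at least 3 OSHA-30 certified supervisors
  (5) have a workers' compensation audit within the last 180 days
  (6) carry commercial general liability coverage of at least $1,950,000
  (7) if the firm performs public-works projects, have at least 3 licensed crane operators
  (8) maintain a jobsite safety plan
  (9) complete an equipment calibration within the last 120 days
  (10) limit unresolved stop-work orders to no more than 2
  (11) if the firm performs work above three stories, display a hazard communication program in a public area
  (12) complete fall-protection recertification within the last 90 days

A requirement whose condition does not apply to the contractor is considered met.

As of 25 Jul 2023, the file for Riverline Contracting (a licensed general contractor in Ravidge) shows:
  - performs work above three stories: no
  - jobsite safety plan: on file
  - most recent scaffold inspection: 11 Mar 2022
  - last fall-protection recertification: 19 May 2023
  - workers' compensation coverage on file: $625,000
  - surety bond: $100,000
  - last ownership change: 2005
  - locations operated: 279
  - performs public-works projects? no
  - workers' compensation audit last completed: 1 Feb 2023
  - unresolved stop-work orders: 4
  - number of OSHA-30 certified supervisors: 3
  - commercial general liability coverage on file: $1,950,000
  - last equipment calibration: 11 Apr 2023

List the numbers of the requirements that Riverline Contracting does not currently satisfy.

10

1. scaffold inspection 501 days ago vs limit 540 → met
2. workers' compensation coverage $625,000 ≥ $600,000 → met
3. surety bond $100,000 ≥ $85,000 → met
4. OSHA-30 certified supervisors 3 ≥ 3 → met
5. workers' compensation audit 174 days ago vs limit 180 → met
6. commercial general liability coverage $1,950,000 ≥ $1,950,000 → met
7. condition 'performs public-works projects' does not hold → requirement n/a → met
8. jobsite safety plan present → met
9. equipment calibration 105 days ago vs limit 120 → met
10. unresolved stop-work orders 4 > 2 → not met
11. condition 'performs work above three stories' does not hold → requirement n/a → met
12. fall-protection recertification 67 days ago vs limit 90 → met
Not met: 10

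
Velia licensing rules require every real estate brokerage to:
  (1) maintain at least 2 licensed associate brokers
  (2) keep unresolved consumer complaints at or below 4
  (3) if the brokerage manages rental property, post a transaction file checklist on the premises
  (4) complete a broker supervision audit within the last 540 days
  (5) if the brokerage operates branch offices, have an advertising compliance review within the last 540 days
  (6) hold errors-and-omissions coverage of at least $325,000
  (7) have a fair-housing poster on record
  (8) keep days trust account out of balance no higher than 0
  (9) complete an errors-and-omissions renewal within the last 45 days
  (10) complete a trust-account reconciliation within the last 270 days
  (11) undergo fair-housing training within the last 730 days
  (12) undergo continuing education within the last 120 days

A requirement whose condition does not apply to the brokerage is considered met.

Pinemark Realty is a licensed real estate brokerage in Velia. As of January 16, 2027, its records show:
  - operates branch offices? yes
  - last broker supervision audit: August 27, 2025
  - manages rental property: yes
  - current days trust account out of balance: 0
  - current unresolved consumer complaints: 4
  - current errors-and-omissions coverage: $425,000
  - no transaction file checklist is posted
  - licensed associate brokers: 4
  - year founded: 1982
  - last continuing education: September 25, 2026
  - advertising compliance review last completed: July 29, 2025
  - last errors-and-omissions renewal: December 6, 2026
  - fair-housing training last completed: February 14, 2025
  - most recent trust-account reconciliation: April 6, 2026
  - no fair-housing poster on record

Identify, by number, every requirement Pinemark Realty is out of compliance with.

1. licensed associate brokers 4 ≥ 2 → met
2. unresolved consumer complaints 4 ≤ 4 → met
3. condition 'manages rental property' holds; transaction file checklist absent → not met
4. broker supervision audit 507 days ago vs limit 540 → met
5. condition 'operates branch offices' holds; advertising compliance review 536 days ago vs limit 540 → met
6. errors-and-omissions coverage $425,000 ≥ $325,000 → met
7. fair-housing poster absent → not met
8. days trust account out of balance 0 ≤ 0 → met
9. errors-and-omissions renewal 41 days ago vs limit 45 → met
10. trust-account reconciliation 285 days ago vs limit 270 → not met
11. fair-housing training 701 days ago vs limit 730 → met
12. continuing education 113 days ago vs limit 120 → met
Not met: 3, 7, 10

3, 7, 10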